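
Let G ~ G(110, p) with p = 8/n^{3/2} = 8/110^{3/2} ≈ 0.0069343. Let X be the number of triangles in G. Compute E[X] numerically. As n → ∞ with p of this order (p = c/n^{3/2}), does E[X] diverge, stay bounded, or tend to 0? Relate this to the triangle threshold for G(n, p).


Number of potential triangles: C(110, 3) = 215820.
Each occurs with probability p³ ≈ (0.0069343)³ ≈ 3.3342862e-07.
By linearity: E[X] = C(110, 3)·p³ ≈ 215820 · 3.3342862e-07 ≈ 0.07196.
Since α = 3/2 > 1, p = c/n^{3/2} = o(1/n) is below the triangle threshold p ~ 1/n. Asymptotically E[X] ~ (c³/6)·n^{3(1−α)} = (8³/6)·n^{-1.5} → 0, so by Markov's inequality G has no triangles w.h.p.

E[X] ≈ 0.07196; in regime p = Θ(1/n^{3/2}) E[X] tends to 0 (below the triangle threshold p ~ 1/n).


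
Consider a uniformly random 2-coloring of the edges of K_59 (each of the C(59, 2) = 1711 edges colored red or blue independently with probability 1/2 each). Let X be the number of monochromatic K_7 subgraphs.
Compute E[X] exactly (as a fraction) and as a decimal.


Let X = Σ_S X_S over the C(59, 7) = 341149446 subsets S of size 7, where X_S = 1 if the K_7 on S is monochromatic.
For a fixed S, the K_7 on S has C(7, 2) = 21 edges. P[all 21 edges red] = (1/2)^21, and likewise for blue, so P[monochromatic] = 2·(1/2)^21 = 2^{1 − 21} = 1/1048576.
By linearity of expectation: E[X] = C(59, 7) · 2^{1 − 21} = 341149446 · 1/1048576 = 170574723/524288.
Numerically: E[X] ≈ 325.345465.

E[X] = C(59,7)·2^(1−C(7,2)) = 170574723/524288 ≈ 325.345465.


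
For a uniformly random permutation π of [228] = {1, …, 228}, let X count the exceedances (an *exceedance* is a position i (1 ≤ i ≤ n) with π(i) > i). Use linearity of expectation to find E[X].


Write X = Σ_{i=1}^{228} X_i, where X_i = 1_{π(i) > i}.
For each fixed i, π(i) is uniform over {1, …, 228} (marginal of a uniform permutation), so P[π(i) > i] = (n − i)/n. Summing: Σ_{i=1}^{228} (n − i)/n = (0 + 1 + … + 227)/228 = 228(228 − 1)/(2·228) = (228 − 1)/2.
Hence E[X] = Σ_{i=1}^{228} (228 − i)/228 = 227/2 ≈ 113.50000.

E[X] = 227/2 = 113.50000.


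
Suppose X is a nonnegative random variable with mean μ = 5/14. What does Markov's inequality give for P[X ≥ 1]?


μ = E[X] = 5/14, a = 1.
Markov: P[X ≥ 1] ≤ μ/a = (5/14)/1 = 5/14.
Numerically: ≈ 0.357143.
(Since a = 1 > μ = 0.357143, the bound 5/14 is < 1 and informative.)

P[X ≥ 1] ≤ 5/14 ≈ 0.357143.


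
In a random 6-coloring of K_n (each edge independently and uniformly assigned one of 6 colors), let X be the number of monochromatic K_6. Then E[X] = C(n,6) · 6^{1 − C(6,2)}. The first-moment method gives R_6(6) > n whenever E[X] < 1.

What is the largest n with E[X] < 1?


We need C(n, 6) · 6^{1 − 15} < 1, i.e. C(n, 6) < 6^{15 − 1} = 78364164096.
Check values of n near the boundary:
  n = 193: C(193, 6) = 66364016544; 66364016544 < 78364164096? YES
  n = 194: C(194, 6) = 68482017072; 68482017072 < 78364164096? YES
  n = 195: C(195, 6) = 70656049360; 70656049360 < 78364164096? YES
  n = 196: C(196, 6) = 72887293024; 72887293024 < 78364164096? YES
  n = 197: C(197, 6) = 75176946208; 75176946208 < 78364164096? YES
  n = 198: C(198, 6) = 77526225777; 77526225777 < 78364164096? YES
  n = 199: C(199, 6) = 79936367511; 79936367511 < 78364164096? NO
  n = 200: C(200, 6) = 82408626300; 82408626300 < 78364164096? NO
  n = 201: C(201, 6) = 84944276340; 84944276340 < 78364164096? NO
The largest n with C(n, 6) < 78364164096 is n = 198 (where E[X] = 25842075259/26121388032 ≈ 0.9893071). Hence R_6(6) > 198, i.e. R_6(6) ≥ 199.

Largest n = 198; hence R_6(6) > 198.


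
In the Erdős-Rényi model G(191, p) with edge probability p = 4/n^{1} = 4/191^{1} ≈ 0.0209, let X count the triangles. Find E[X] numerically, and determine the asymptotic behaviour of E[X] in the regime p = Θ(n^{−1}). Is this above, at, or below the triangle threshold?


Number of potential triangles: C(191, 3) = 1143135.
Each occurs with probability p³ ≈ (0.0209)³ ≈ 9.18502e-06.
By linearity: E[X] = C(191, 3)·p³ ≈ 1143135 · 9.18502e-06 ≈ 10.500.
Here α = 1, so p = 4/n is exactly at the triangle threshold p ~ 1/n. Asymptotically E[X] → c³/6 = 4³/6 = 32/3 ≈ 10.667, a bounded constant. In this regime the triangle count is asymptotically Poisson(c³/6).

E[X] ≈ 10.500; in regime p = Θ(1/n^{1}) E[X] stays bounded (at the triangle threshold p ~ 1/n).


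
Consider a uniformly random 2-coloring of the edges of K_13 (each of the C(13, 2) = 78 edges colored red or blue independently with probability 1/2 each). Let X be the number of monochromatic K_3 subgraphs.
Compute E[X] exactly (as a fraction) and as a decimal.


Let X = Σ_S X_S over the C(13, 3) = 286 subsets S of size 3, where X_S = 1 if the K_3 on S is monochromatic.
For a fixed S, the K_3 on S has C(3, 2) = 3 edges. P[all 3 edges red] = (1/2)^3, and likewise for blue, so P[monochromatic] = 2·(1/2)^3 = 2^{1 − 3} = 1/4.
By linearity of expectation: E[X] = C(13, 3) · 2^{1 − 3} = 286 · 1/4 = 143/2.
Numerically: E[X] ≈ 71.5000.

E[X] = C(13,3)·2^(1−C(3,2)) = 143/2 ≈ 71.5000.


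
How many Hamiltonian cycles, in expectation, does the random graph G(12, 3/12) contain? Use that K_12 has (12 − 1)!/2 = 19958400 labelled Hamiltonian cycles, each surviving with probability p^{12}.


K_12 has (12 − 1)!/2 = 19958400 labelled Hamiltonian cycles.
For each such Hamiltonian cycle H, let X_H = 1 if all 12 edges of H are present in G. Then P[X_H = 1] = p^{12} = (1/4)^{12} = 1/16777216.
Summing the indicators: E[X] = Σ_H E[X_H] = 19958400 · p^{12} = 19958400 · 1/16777216 = 155925/131072.
Numerically: E[X] ≈ 1.19.

E[X] = 19958400 · (1/4)^{12} = 155925/131072 ≈ 1.19.


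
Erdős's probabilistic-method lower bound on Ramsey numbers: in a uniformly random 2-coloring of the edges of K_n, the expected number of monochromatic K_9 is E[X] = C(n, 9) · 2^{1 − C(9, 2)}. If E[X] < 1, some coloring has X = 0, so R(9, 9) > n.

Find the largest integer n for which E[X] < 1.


We need C(n, 9) · 2^{1 − 36} < 1, i.e. C(n, 9) < 2^{36 − 1} = 34359738368.
Check values of n near the boundary:
  n = 60: C(60, 9) = 14783142660; 14783142660 < 34359738368? YES
  n = 61: C(61, 9) = 17341763505; 17341763505 < 34359738368? YES
  n = 62: C(62, 9) = 20286591270; 20286591270 < 34359738368? YES
  n = 63: C(63, 9) = 23667689815; 23667689815 < 34359738368? YES
  n = 64: C(64, 9) = 27540584512; 27540584512 < 34359738368? YES
  n = 65: C(65, 9) = 31966749880; 31966749880 < 34359738368? YES
  n = 66: C(66, 9) = 37014131440; 37014131440 < 34359738368? NO
  n = 67: C(67, 9) = 42757703560; 42757703560 < 34359738368? NO
The largest n with C(n, 9) < 34359738368 is n = 65 (where E[X] = 3995843735/4294967296 ≈ 0.9303549). Hence R(9, 9) > 65, i.e. R(9, 9) ≥ 66.

Largest n = 65; hence R(9, 9) > 65.


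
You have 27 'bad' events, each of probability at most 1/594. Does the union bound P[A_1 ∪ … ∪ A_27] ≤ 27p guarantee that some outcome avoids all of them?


Union bound: P[∪_{i=1}^{27} A_i] ≤ Σ_i P[A_i] ≤ 27·p = 27·(1/594) = 1/22.
Numerically: 1/22 ≈ 0.0455.
Is 1/22 < 1? YES.
Since P[∪ A_i] ≤ 1/22 < 1, the complement has P[∩ A_i^c] ≥ 1 − 1/22 = 21/22 > 0, so some outcome avoids every A_i.

27·p = 1/22 ≈ 0.0455; existence CERTIFIED by the union bound.


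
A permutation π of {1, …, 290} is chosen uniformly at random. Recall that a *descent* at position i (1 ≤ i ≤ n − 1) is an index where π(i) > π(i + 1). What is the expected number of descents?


Write X = Σ X_I over i = 1, …, 289, with X_I the indicator of one descent.
There are 289 indicators.
For each fixed i, the pair (π(i), π(i+1)) is a uniformly random ordered pair of distinct values from {1, …, 290}; by symmetry P[π(i) > π(i+1)] = 1/2.
By linearity: E[X] = 289 · (1/2) = (290 − 1) · (1/2) = 289/2 ≈ 144.500000.

E[X] = 289/2 = 144.500000.


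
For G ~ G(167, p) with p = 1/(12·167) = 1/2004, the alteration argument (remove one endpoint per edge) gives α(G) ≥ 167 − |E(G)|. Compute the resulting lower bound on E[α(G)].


E[|E(G)|] = C(167, 2)·p = 13861 · (1/2004) = 83/12.
E[α(G)] ≥ n − E[|E(G)|] = 167 − 83/12 = 1921/12.
Numerically: ≈ 160.083.
(This is only a lower bound; the true E[α(G)] may be larger.)

E[α(G)] ≥ 1921/12 ≈ 160.083.


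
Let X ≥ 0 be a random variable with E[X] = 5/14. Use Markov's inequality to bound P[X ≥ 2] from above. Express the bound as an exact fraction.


μ = E[X] = 5/14, a = 2.
Markov: P[X ≥ 2] ≤ μ/a = (5/14)/2 = 5/28.
Numerically: ≈ 0.1786.
(Since a = 2 > μ = 0.3571, the bound 5/28 is < 1 and informative.)

P[X ≥ 2] ≤ 5/28 ≈ 0.1786.


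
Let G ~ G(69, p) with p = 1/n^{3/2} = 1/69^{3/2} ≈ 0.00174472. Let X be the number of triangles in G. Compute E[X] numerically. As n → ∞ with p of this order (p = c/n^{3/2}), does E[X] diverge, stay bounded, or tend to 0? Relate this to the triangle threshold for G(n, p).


Number of potential triangles: C(69, 3) = 52394.
Each occurs with probability p³ ≈ (0.00174472)³ ≈ 5.31103412e-09.
By linearity: E[X] = C(69, 3)·p³ ≈ 52394 · 5.31103412e-09 ≈ 0.000278.
Since α = 3/2 > 1, p = c/n^{3/2} = o(1/n) is below the triangle threshold p ~ 1/n. Asymptotically E[X] ~ (c³/6)·n^{3(1−α)} = (1³/6)·n^{-1.5} → 0, so by Markov's inequality G has no triangles w.h.p.

E[X] ≈ 0.000278; in regime p = Θ(1/n^{3/2}) E[X] tends to 0 (below the triangle threshold p ~ 1/n).


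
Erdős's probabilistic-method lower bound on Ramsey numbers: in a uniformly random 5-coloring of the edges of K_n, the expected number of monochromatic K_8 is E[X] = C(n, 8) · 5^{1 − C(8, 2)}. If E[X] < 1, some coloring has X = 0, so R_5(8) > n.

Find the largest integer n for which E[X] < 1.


We need C(n, 8) · 5^{1 − 28} < 1, i.e. C(n, 8) < 5^{28 − 1} = 7450580596923828125.
Check values of n near the boundary:
  n = 862: C(862, 8) = 7317951015318931845; 7317951015318931845 < 7450580596923828125? YES
  n = 863: C(863, 8) = 7386423071602617757; 7386423071602617757 < 7450580596923828125? YES
  n = 864: C(864, 8) = 7455455062926006708; 7455455062926006708 < 7450580596923828125? NO
The largest n with C(n, 8) < 7450580596923828125 is n = 863 (where E[X] = 7386423071602617757/7450580596923828125 ≈ 0.9914). Hence R_5(8) > 863, i.e. R_5(8) ≥ 864.

Largest n = 863; hence R_5(8) > 863.


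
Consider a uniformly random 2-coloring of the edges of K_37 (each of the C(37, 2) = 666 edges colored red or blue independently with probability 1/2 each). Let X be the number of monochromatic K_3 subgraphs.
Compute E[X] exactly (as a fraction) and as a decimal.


Let X = Σ_S X_S over the C(37, 3) = 7770 subsets S of size 3, where X_S = 1 if the K_3 on S is monochromatic.
For a fixed S, the K_3 on S has C(3, 2) = 3 edges. P[all 3 edges red] = (1/2)^3, and likewise for blue, so P[monochromatic] = 2·(1/2)^3 = 2^{1 − 3} = 1/4.
By linearity of expectation: E[X] = C(37, 3) · 2^{1 − 3} = 7770 · 1/4 = 3885/2.
Numerically: E[X] ≈ 1942.50000.

E[X] = C(37,3)·2^(1−C(3,2)) = 3885/2 ≈ 1942.50000.


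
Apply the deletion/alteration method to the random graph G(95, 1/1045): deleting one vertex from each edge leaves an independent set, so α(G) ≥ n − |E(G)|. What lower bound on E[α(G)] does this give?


E[|E(G)|] = C(95, 2)·p = 4465 · (1/1045) = 47/11.
E[α(G)] ≥ n − E[|E(G)|] = 95 − 47/11 = 998/11.
Numerically: ≈ 90.7273.
(This is only a lower bound; the true E[α(G)] may be larger.)

E[α(G)] ≥ 998/11 ≈ 90.7273.


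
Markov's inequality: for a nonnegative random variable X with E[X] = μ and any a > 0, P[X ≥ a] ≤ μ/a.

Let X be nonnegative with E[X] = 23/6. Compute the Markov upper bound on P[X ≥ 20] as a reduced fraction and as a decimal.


μ = E[X] = 23/6, a = 20.
Markov: P[X ≥ 20] ≤ μ/a = (23/6)/20 = 23/120.
Numerically: ≈ 0.19167.
(Since a = 20 > μ = 3.83333, the bound 23/120 is < 1 and informative.)

P[X ≥ 20] ≤ 23/120 ≈ 0.19167.


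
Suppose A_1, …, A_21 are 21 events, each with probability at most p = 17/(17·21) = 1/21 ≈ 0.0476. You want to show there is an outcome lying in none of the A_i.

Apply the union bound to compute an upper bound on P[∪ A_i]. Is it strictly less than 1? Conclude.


Union bound: P[∪_{i=1}^{21} A_i] ≤ Σ_i P[A_i] ≤ 21·p = 21·(1/21) = 1.
Numerically: 1 ≈ 1.0000.
Is 1 < 1? NO.
Since the bound 1 is ≥ 1, the union bound is uninformative here; it does NOT by itself certify existence.

21·p = 1 ≈ 1.0000; existence NOT certified by the union bound.


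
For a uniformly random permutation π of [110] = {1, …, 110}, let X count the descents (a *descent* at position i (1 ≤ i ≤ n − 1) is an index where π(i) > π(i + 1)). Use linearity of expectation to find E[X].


Write X = Σ X_I over i = 1, …, 109, with X_I the indicator of one descent.
There are 109 indicators.
For each fixed i, the pair (π(i), π(i+1)) is a uniformly random ordered pair of distinct values from {1, …, 110}; by symmetry P[π(i) > π(i+1)] = 1/2.
By linearity: E[X] = 109 · (1/2) = (110 − 1) · (1/2) = 109/2 ≈ 54.5000.

E[X] = 109/2 = 54.5000.


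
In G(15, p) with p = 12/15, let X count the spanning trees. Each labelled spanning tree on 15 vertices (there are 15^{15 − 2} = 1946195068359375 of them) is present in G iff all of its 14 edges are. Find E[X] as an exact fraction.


K_15 has 15^{15 − 2} = 1946195068359375 labelled spanning trees.
For each such spanning tree H, let X_H = 1 if all 14 edges of H are present in G. Then P[X_H = 1] = p^{14} = (4/5)^{14} = 268435456/6103515625.
By linearity: E[X] = Σ_H E[X_H] = 1946195068359375 · p^{14} = 1946195068359375 · 268435456/6103515625 = 427972821516288/5.
Numerically: E[X] ≈ 8.559e+13.

E[X] = 1946195068359375 · (4/5)^{14} = 427972821516288/5 ≈ 8.559e+13.


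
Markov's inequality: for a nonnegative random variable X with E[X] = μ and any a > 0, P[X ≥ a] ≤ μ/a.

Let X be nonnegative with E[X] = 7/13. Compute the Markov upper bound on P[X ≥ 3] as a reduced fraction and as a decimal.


μ = E[X] = 7/13, a = 3.
Markov: P[X ≥ 3] ≤ μ/a = (7/13)/3 = 7/39.
Numerically: ≈ 0.17949.
(Since a = 3 > μ = 0.53846, the bound 7/39 is < 1 and informative.)

P[X ≥ 3] ≤ 7/39 ≈ 0.17949.


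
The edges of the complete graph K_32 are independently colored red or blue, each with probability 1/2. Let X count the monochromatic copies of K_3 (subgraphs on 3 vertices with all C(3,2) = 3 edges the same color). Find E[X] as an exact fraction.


Let X = Σ_S X_S over the C(32, 3) = 4960 subsets S of size 3, where X_S = 1 if the K_3 on S is monochromatic.
For a fixed S, the K_3 on S has C(3, 2) = 3 edges. P[all 3 edges red] = (1/2)^3, and likewise for blue, so P[monochromatic] = 2·(1/2)^3 = 2^{1 − 3} = 1/4.
By linearity: E[X] = C(32, 3) · 2^{1 − 3} = 4960 · 1/4 = 1240.
Numerically: E[X] ≈ 1240.0000.

E[X] = C(32,3)·2^(1−C(3,2)) = 1240 ≈ 1240.0000.


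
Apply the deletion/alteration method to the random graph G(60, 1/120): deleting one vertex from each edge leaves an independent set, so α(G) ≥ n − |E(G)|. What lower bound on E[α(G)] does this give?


E[|E(G)|] = C(60, 2)·p = 1770 · (1/120) = 59/4.
E[α(G)] ≥ n − E[|E(G)|] = 60 − 59/4 = 181/4.
Numerically: ≈ 45.250000.
(This is only a lower bound; the true E[α(G)] may be larger.)

E[α(G)] ≥ 181/4 ≈ 45.250000.


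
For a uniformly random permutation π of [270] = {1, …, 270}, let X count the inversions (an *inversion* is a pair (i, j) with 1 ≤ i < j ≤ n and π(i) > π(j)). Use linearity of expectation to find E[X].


Write X = Σ X_I over the C(270, 2) = 36315 pairs i < j, with X_I the indicator of one inversion.
There are 36315 indicators.
For each fixed pair i < j, the values π(i) and π(j) are two distinct elements of {1, …, 270} in uniformly random order; by symmetry P[π(i) > π(j)] = 1/2.
By linearity: E[X] = 36315 · (1/2) = C(270, 2) · (1/2) = 36315/2 = 36315/2 ≈ 18157.5000.

E[X] = 36315/2 = 18157.5000.


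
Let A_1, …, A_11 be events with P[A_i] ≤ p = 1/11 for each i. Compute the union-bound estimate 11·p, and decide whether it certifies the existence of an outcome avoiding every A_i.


Union bound: P[∪_{i=1}^{11} A_i] ≤ Σ_i P[A_i] ≤ 11·p = 11·(1/11) = 1.
Numerically: 1 ≈ 1.000.
Is 1 < 1? NO.
Since the bound 1 is ≥ 1, the union bound is uninformative here; it does NOT by itself certify existence.

11·p = 1 ≈ 1.000; existence NOT certified by the union bound.


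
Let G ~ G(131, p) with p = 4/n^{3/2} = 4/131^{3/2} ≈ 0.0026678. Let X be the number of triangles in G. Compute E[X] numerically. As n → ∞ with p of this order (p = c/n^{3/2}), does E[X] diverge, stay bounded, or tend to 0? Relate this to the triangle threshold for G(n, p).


Number of potential triangles: C(131, 3) = 366145.
Each occurs with probability p³ ≈ (0.0026678)³ ≈ 1.89871221e-08.
By linearity: E[X] = C(131, 3)·p³ ≈ 366145 · 1.89871221e-08 ≈ 0.006952.
Since α = 3/2 > 1, p = c/n^{3/2} = o(1/n) is below the triangle threshold p ~ 1/n. Asymptotically E[X] ~ (c³/6)·n^{3(1−α)} = (4³/6)·n^{-1.5} → 0, so by Markov's inequality G has no triangles w.h.p.

E[X] ≈ 0.006952; in regime p = Θ(1/n^{3/2}) E[X] tends to 0 (below the triangle threshold p ~ 1/n).


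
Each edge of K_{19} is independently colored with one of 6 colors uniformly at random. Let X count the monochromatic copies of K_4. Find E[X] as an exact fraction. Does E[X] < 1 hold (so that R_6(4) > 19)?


E[X] = C(19, 4) · 6^{1 − 6} = 3876 · 6^{−5} = 3876/7776.
As a reduced fraction: E[X] = 323/648 ≈ 0.498.
Is E[X] < 1? YES.
Since E[X] < 1, there exists a 6-coloring of K_{19} with no monochromatic K_4; hence R_6(4) > 19.

E[X] = 323/648 ≈ 0.498; E[X] < 1, so R_6(4) > 19.


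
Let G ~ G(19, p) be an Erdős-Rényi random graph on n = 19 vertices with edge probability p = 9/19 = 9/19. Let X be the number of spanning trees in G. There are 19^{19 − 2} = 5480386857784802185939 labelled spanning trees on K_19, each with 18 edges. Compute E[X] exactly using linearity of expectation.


K_19 has 19^{19 − 2} = 5480386857784802185939 labelled spanning trees.
For each such spanning tree H, let X_H = 1 if all 18 edges of H are present in G. Then P[X_H = 1] = p^{18} = (9/19)^{18} = 150094635296999121/104127350297911241532841.
By linearity of expectation: E[X] = Σ_H E[X_H] = 5480386857784802185939 · p^{18} = 5480386857784802185939 · 150094635296999121/104127350297911241532841 = 150094635296999121/19.
Numerically: E[X] ≈ 7.9e+15.

E[X] = 5480386857784802185939 · (9/19)^{18} = 150094635296999121/19 ≈ 7.9e+15.


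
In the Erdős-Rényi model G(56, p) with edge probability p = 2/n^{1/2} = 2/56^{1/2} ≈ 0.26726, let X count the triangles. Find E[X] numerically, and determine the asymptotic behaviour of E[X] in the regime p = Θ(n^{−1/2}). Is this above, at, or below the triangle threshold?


Number of potential triangles: C(56, 3) = 27720.
Each occurs with probability p³ ≈ (0.26726)³ ≈ 1.9090089e-02.
By linearity: E[X] = C(56, 3)·p³ ≈ 27720 · 1.9090089e-02 ≈ 529.17726.
Since α = 1/2 < 1, p = c/n^{1/2} ≫ 1/n is above the triangle threshold p ~ 1/n. Asymptotically E[X] ~ (c³/6)·n^{3(1−α)} = (2³/6)·n^{1.5} → ∞; triangles are abundant w.h.p.

E[X] ≈ 529.17726; in regime p = Θ(1/n^{1/2}) E[X] diverges (above the triangle threshold p ~ 1/n).


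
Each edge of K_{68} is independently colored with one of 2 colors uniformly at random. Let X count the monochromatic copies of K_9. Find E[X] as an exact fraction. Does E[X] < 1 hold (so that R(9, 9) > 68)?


E[X] = C(68, 9) · 2^{1 − 36} = 49280065120 · 2^{−35} = 49280065120/34359738368.
As a reduced fraction: E[X] = 1540002035/1073741824 ≈ 1.4342.
Is E[X] < 1? NO.
Since E[X] ≥ 1, the first-moment bound is inconclusive at n = 68; it does NOT by itself certify R(9, 9) > 68.

E[X] = 1540002035/1073741824 ≈ 1.4342; E[X] ≥ 1; first-moment method inconclusive here.


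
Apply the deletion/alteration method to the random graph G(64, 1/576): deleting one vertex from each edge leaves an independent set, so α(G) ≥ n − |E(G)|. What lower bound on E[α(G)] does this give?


E[|E(G)|] = C(64, 2)·p = 2016 · (1/576) = 7/2.
E[α(G)] ≥ n − E[|E(G)|] = 64 − 7/2 = 121/2.
Numerically: ≈ 60.5000.
(This is only a lower bound; the true E[α(G)] may be larger.)

E[α(G)] ≥ 121/2 ≈ 60.5000.


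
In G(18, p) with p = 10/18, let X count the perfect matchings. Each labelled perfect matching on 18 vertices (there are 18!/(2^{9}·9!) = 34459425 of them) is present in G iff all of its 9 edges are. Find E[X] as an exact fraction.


K_18 has 18!/(2^{9}·9!) = 34459425 labelled perfect matchings.
For each such perfect matching H, let X_H = 1 if all 9 edges of H are present in G. Then P[X_H = 1] = p^{9} = (5/9)^{9} = 1953125/387420489.
By linearity of expectation: E[X] = Σ_H E[X_H] = 34459425 · p^{9} = 34459425 · 1953125/387420489 = 830908203125/4782969.
Numerically: E[X] ≈ 1.74e+05.

E[X] = 34459425 · (5/9)^{9} = 830908203125/4782969 ≈ 1.74e+05.


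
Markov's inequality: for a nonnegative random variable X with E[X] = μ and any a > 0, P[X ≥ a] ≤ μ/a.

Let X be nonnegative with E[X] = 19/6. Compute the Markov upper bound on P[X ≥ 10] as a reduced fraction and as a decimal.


μ = E[X] = 19/6, a = 10.
Markov: P[X ≥ 10] ≤ μ/a = (19/6)/10 = 19/60.
Numerically: ≈ 0.31667.
(Since a = 10 > μ = 3.16667, the bound 19/60 is < 1 and informative.)

P[X ≥ 10] ≤ 19/60 ≈ 0.31667.


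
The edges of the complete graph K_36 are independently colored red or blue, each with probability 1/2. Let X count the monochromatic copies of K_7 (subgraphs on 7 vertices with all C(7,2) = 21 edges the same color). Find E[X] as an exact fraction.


Let X = Σ_S X_S over the C(36, 7) = 8347680 subsets S of size 7, where X_S = 1 if the K_7 on S is monochromatic.
For a fixed S, the K_7 on S has C(7, 2) = 21 edges. P[all 21 edges red] = (1/2)^21, and likewise for blue, so P[monochromatic] = 2·(1/2)^21 = 2^{1 − 21} = 1/1048576.
Summing: E[X] = C(36, 7) · 2^{1 − 21} = 8347680 · 1/1048576 = 260865/32768.
Numerically: E[X] ≈ 7.9610.

E[X] = C(36,7)·2^(1−C(7,2)) = 260865/32768 ≈ 7.9610.


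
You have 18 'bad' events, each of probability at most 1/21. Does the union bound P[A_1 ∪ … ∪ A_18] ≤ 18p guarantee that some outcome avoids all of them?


Union bound: P[∪_{i=1}^{18} A_i] ≤ Σ_i P[A_i] ≤ 18·p = 18·(1/21) = 6/7.
Numerically: 6/7 ≈ 0.85714.
Is 6/7 < 1? YES.
Since P[∪ A_i] ≤ 6/7 < 1, the complement has P[∩ A_i^c] ≥ 1 − 6/7 = 1/7 > 0, so some outcome avoids every A_i.

18·p = 6/7 ≈ 0.85714; existence CERTIFIED by the union bound.


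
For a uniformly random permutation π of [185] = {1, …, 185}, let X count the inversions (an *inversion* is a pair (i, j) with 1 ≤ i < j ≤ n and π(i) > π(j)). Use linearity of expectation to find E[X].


Write X = Σ X_I over the C(185, 2) = 17020 pairs i < j, with X_I the indicator of one inversion.
There are 17020 indicators.
For each fixed pair i < j, the values π(i) and π(j) are two distinct elements of {1, …, 185} in uniformly random order; by symmetry P[π(i) > π(j)] = 1/2.
By linearity: E[X] = 17020 · (1/2) = C(185, 2) · (1/2) = 17020/2 = 8510 ≈ 8510.00000.

E[X] = 8510 = 8510.00000.


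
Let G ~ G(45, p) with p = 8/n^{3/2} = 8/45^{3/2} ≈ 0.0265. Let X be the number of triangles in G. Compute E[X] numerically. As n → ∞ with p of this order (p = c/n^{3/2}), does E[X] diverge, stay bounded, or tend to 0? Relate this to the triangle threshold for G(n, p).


Number of potential triangles: C(45, 3) = 14190.
Each occurs with probability p³ ≈ (0.0265)³ ≈ 1.861288e-05.
By linearity: E[X] = C(45, 3)·p³ ≈ 14190 · 1.861288e-05 ≈ 0.2641.
Since α = 3/2 > 1, p = c/n^{3/2} = o(1/n) is below the triangle threshold p ~ 1/n. Asymptotically E[X] ~ (c³/6)·n^{3(1−α)} = (8³/6)·n^{-1.5} → 0, so by Markov's inequality G has no triangles w.h.p.

E[X] ≈ 0.2641; in regime p = Θ(1/n^{3/2}) E[X] tends to 0 (below the triangle threshold p ~ 1/n).


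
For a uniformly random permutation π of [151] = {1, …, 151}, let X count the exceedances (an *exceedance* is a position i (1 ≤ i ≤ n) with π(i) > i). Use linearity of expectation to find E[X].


Write X = Σ_{i=1}^{151} X_i, where X_i = 1_{π(i) > i}.
For each fixed i, π(i) is uniform over {1, …, 151} (marginal of a uniform permutation), so P[π(i) > i] = (n − i)/n. Summing: Σ_{i=1}^{151} (n − i)/n = (0 + 1 + … + 150)/151 = 151(151 − 1)/(2·151) = (151 − 1)/2.
Hence E[X] = Σ_{i=1}^{151} (151 − i)/151 = 75 ≈ 75.000.

E[X] = 75 = 75.000.


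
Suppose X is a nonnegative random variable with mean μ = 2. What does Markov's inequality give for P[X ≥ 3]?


μ = E[X] = 2, a = 3.
Markov: P[X ≥ 3] ≤ μ/a = (2)/3 = 2/3.
Numerically: ≈ 0.66667.
(Since a = 3 > μ = 2.00000, the bound 2/3 is < 1 and informative.)

P[X ≥ 3] ≤ 2/3 ≈ 0.66667.


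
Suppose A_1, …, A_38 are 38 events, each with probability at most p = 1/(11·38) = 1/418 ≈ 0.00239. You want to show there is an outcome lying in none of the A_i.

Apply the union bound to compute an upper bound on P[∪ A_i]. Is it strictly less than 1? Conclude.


Union bound: P[∪_{i=1}^{38} A_i] ≤ Σ_i P[A_i] ≤ 38·p = 38·(1/418) = 1/11.
Numerically: 1/11 ≈ 0.09091.
Is 1/11 < 1? YES.
Since P[∪ A_i] ≤ 1/11 < 1, the complement has P[∩ A_i^c] ≥ 1 − 1/11 = 10/11 > 0, so some outcome avoids every A_i.

38·p = 1/11 ≈ 0.09091; existence CERTIFIED by the union bound.


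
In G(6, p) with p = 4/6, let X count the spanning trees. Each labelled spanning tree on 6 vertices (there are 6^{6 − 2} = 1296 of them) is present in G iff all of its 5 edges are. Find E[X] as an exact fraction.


K_6 has 6^{6 − 2} = 1296 labelled spanning trees.
For each such spanning tree H, let X_H = 1 if all 5 edges of H are present in G. Then P[X_H = 1] = p^{5} = (2/3)^{5} = 32/243.
Summing the indicators: E[X] = Σ_H E[X_H] = 1296 · p^{5} = 1296 · 32/243 = 512/3.
Numerically: E[X] ≈ 171.

E[X] = 1296 · (2/3)^{5} = 512/3 ≈ 171.


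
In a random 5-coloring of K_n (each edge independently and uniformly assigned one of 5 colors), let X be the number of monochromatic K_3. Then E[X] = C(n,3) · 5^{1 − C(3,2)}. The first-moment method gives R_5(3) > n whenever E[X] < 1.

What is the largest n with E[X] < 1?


We need C(n, 3) · 5^{1 − 3} < 1, i.e. C(n, 3) < 5^{3 − 1} = 25.
Check values of n near the boundary:
  n = 3: C(3, 3) = 1; 1 < 25? YES
  n = 4: C(4, 3) = 4; 4 < 25? YES
  n = 5: C(5, 3) = 10; 10 < 25? YES
  n = 6: C(6, 3) = 20; 20 < 25? YES
  n = 7: C(7, 3) = 35; 35 < 25? NO
  n = 8: C(8, 3) = 56; 56 < 25? NO
  n = 9: C(9, 3) = 84; 84 < 25? NO
The largest n with C(n, 3) < 25 is n = 6 (where E[X] = 4/5 ≈ 0.800000). Hence R_5(3) > 6, i.e. R_5(3) ≥ 7.

Largest n = 6; hence R_5(3) > 6.


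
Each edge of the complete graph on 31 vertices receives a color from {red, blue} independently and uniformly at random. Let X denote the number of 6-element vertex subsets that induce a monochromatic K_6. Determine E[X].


Let X = Σ_S X_S over the C(31, 6) = 736281 subsets S of size 6, where X_S = 1 if the K_6 on S is monochromatic.
For a fixed S, the K_6 on S has C(6, 2) = 15 edges. P[all 15 edges red] = (1/2)^15, and likewise for blue, so P[monochromatic] = 2·(1/2)^15 = 2^{1 − 15} = 1/16384.
By linearity: E[X] = C(31, 6) · 2^{1 − 15} = 736281 · 1/16384 = 736281/16384.
Numerically: E[X] ≈ 44.939.

E[X] = C(31,6)·2^(1−C(6,2)) = 736281/16384 ≈ 44.939.


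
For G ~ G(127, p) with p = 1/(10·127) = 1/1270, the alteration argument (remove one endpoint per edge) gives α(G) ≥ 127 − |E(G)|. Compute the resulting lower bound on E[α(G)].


E[|E(G)|] = C(127, 2)·p = 8001 · (1/1270) = 63/10.
E[α(G)] ≥ n − E[|E(G)|] = 127 − 63/10 = 1207/10.
Numerically: ≈ 120.7000.
(This is only a lower bound; the true E[α(G)] may be larger.)

E[α(G)] ≥ 1207/10 ≈ 120.7000.


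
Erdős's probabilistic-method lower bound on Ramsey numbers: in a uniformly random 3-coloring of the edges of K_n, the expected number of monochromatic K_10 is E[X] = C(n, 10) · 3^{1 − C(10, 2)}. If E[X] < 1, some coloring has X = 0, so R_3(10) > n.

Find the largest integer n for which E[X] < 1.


We need C(n, 10) · 3^{1 − 45} < 1, i.e. C(n, 10) < 3^{45 − 1} = 984770902183611232881.
Check values of n near the boundary:
  n = 569: C(569, 10) = 905357721286137524328; 905357721286137524328 < 984770902183611232881? YES
  n = 570: C(570, 10) = 921524823451961408691; 921524823451961408691 < 984770902183611232881? YES
  n = 571: C(571, 10) = 937951290893172842001; 937951290893172842001 < 984770902183611232881? YES
  n = 572: C(572, 10) = 954640815642161682606; 954640815642161682606 < 984770902183611232881? YES
  n = 573: C(573, 10) = 971597135635805762226; 971597135635805762226 < 984770902183611232881? YES
  n = 574: C(574, 10) = 988824035203816502691; 988824035203816502691 < 984770902183611232881? NO
  n = 575: C(575, 10) = 1006325345561406175305; 1006325345561406175305 < 984770902183611232881? NO
  n = 576: C(576, 10) = 1024104945306307344480; 1024104945306307344480 < 984770902183611232881? NO
The largest n with C(n, 10) < 984770902183611232881 is n = 573 (where E[X] = 35985079097622435638/36472996377170786403 ≈ 0.987). Hence R_3(10) > 573, i.e. R_3(10) ≥ 574.

Largest n = 573; hence R_3(10) > 573.


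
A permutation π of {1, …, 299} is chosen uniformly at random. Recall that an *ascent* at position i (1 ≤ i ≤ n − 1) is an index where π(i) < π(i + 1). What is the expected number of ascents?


Write X = Σ X_I over i = 1, …, 298, with X_I the indicator of one ascent.
There are 298 indicators.
For each fixed i, the pair (π(i), π(i+1)) is a uniformly random ordered pair of distinct values from {1, …, 299}; by symmetry P[π(i) < π(i+1)] = 1/2.
By linearity: E[X] = 298 · (1/2) = (299 − 1) · (1/2) = 149 ≈ 149.000.

E[X] = 149 = 149.000.


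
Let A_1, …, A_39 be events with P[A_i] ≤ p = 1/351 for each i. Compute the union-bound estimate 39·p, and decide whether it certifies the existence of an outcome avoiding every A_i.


Union bound: P[∪_{i=1}^{39} A_i] ≤ Σ_i P[A_i] ≤ 39·p = 39·(1/351) = 1/9.
Numerically: 1/9 ≈ 0.111111.
Is 1/9 < 1? YES.
Since P[∪ A_i] ≤ 1/9 < 1, the complement has P[∩ A_i^c] ≥ 1 − 1/9 = 8/9 > 0, so some outcome avoids every A_i.

39·p = 1/9 ≈ 0.111111; existence CERTIFIED by the union bound.


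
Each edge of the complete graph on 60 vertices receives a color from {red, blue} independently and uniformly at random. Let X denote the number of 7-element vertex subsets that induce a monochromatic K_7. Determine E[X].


Let X = Σ_S X_S over the C(60, 7) = 386206920 subsets S of size 7, where X_S = 1 if the K_7 on S is monochromatic.
For a fixed S, the K_7 on S has C(7, 2) = 21 edges. P[all 21 edges red] = (1/2)^21, and likewise for blue, so P[monochromatic] = 2·(1/2)^21 = 2^{1 − 21} = 1/1048576.
By linearity: E[X] = C(60, 7) · 2^{1 − 21} = 386206920 · 1/1048576 = 48275865/131072.
Numerically: E[X] ≈ 368.3156.

E[X] = C(60,7)·2^(1−C(7,2)) = 48275865/131072 ≈ 368.3156.


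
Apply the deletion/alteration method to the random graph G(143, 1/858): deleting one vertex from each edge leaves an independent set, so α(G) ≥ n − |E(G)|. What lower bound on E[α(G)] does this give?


E[|E(G)|] = C(143, 2)·p = 10153 · (1/858) = 71/6.
E[α(G)] ≥ n − E[|E(G)|] = 143 − 71/6 = 787/6.
Numerically: ≈ 131.166667.
(This is only a lower bound; the true E[α(G)] may be larger.)

E[α(G)] ≥ 787/6 ≈ 131.166667.


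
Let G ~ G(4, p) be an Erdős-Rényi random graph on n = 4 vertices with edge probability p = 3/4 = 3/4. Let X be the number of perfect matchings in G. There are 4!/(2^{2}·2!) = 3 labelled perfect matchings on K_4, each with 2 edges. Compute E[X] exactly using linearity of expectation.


K_4 has 4!/(2^{2}·2!) = 3 labelled perfect matchings.
For each such perfect matching H, let X_H = 1 if all 2 edges of H are present in G. Then P[X_H = 1] = p^{2} = (3/4)^{2} = 9/16.
By linearity: E[X] = Σ_H E[X_H] = 3 · p^{2} = 3 · 9/16 = 27/16.
Numerically: E[X] ≈ 1.6875.

E[X] = 3 · (3/4)^{2} = 27/16 ≈ 1.6875.


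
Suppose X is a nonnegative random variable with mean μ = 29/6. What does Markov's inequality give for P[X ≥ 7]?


μ = E[X] = 29/6, a = 7.
Markov: P[X ≥ 7] ≤ μ/a = (29/6)/7 = 29/42.
Numerically: ≈ 0.690476.
(Since a = 7 > μ = 4.833333, the bound 29/42 is < 1 and informative.)

P[X ≥ 7] ≤ 29/42 ≈ 0.690476.


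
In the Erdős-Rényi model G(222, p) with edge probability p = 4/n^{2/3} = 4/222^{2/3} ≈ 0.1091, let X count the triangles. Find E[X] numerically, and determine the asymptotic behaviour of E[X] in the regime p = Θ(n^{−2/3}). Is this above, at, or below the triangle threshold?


Number of potential triangles: C(222, 3) = 1798940.
Each occurs with probability p³ ≈ (0.1091)³ ≈ 1.2985959e-03.
By linearity: E[X] = C(222, 3)·p³ ≈ 1798940 · 1.2985959e-03 ≈ 2336.09610.
Since α = 2/3 < 1, p = c/n^{2/3} ≫ 1/n is above the triangle threshold p ~ 1/n. Asymptotically E[X] ~ (c³/6)·n^{3(1−α)} = (4³/6)·n^{1} → ∞; triangles are abundant w.h.p.

E[X] ≈ 2336.09610; in regime p = Θ(1/n^{2/3}) E[X] diverges (above the triangle threshold p ~ 1/n).


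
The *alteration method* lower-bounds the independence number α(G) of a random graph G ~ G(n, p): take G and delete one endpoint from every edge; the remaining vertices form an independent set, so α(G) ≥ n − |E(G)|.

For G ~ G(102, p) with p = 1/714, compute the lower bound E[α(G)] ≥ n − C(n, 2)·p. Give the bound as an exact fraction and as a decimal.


E[|E(G)|] = C(102, 2)·p = 5151 · (1/714) = 101/14.
E[α(G)] ≥ n − E[|E(G)|] = 102 − 101/14 = 1327/14.
Numerically: ≈ 94.786.
(This is only a lower bound; the true E[α(G)] may be larger.)

E[α(G)] ≥ 1327/14 ≈ 94.786.


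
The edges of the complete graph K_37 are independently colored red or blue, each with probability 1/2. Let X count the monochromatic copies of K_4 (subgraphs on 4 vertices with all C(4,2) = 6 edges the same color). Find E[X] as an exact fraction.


Let X = Σ_S X_S over the C(37, 4) = 66045 subsets S of size 4, where X_S = 1 if the K_4 on S is monochromatic.
For a fixed S, the K_4 on S has C(4, 2) = 6 edges. P[all 6 edges red] = (1/2)^6, and likewise for blue, so P[monochromatic] = 2·(1/2)^6 = 2^{1 − 6} = 1/32.
Summing: E[X] = C(37, 4) · 2^{1 − 6} = 66045 · 1/32 = 66045/32.
Numerically: E[X] ≈ 2063.906.

E[X] = C(37,4)·2^(1−C(4,2)) = 66045/32 ≈ 2063.906.


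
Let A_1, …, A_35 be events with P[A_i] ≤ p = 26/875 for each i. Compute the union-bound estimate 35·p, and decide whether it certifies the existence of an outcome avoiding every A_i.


Union bound: P[∪_{i=1}^{35} A_i] ≤ Σ_i P[A_i] ≤ 35·p = 35·(26/875) = 26/25.
Numerically: 26/25 ≈ 1.040.
Is 26/25 < 1? NO.
Since the bound 26/25 is ≥ 1, the union bound is uninformative here; it does NOT by itself certify existence.

35·p = 26/25 ≈ 1.040; existence NOT certified by the union bound.


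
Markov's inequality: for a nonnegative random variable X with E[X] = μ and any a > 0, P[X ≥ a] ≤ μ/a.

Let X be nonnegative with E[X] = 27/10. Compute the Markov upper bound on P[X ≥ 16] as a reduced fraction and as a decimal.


μ = E[X] = 27/10, a = 16.
Markov: P[X ≥ 16] ≤ μ/a = (27/10)/16 = 27/160.
Numerically: ≈ 0.16875.
(Since a = 16 > μ = 2.70000, the bound 27/160 is < 1 and informative.)

P[X ≥ 16] ≤ 27/160 ≈ 0.16875.


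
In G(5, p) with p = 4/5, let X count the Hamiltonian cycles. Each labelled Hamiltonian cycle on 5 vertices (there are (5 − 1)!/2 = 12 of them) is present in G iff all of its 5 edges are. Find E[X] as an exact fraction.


K_5 has (5 − 1)!/2 = 12 labelled Hamiltonian cycles.
For each such Hamiltonian cycle H, let X_H = 1 if all 5 edges of H are present in G. Then P[X_H = 1] = p^{5} = (4/5)^{5} = 1024/3125.
By linearity: E[X] = Σ_H E[X_H] = 12 · p^{5} = 12 · 1024/3125 = 12288/3125.
Numerically: E[X] ≈ 3.9322.

E[X] = 12 · (4/5)^{5} = 12288/3125 ≈ 3.9322.


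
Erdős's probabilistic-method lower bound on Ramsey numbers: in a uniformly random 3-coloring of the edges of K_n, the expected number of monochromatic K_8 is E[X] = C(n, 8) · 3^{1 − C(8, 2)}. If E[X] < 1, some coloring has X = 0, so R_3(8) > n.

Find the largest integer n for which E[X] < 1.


We need C(n, 8) · 3^{1 − 28} < 1, i.e. C(n, 8) < 3^{28 − 1} = 7625597484987.
Check values of n near the boundary:
  n = 152: C(152, 8) = 5859727868575; 5859727868575 < 7625597484987? YES
  n = 153: C(153, 8) = 6183023199255; 6183023199255 < 7625597484987? YES
  n = 154: C(154, 8) = 6521818990995; 6521818990995 < 7625597484987? YES
  n = 155: C(155, 8) = 6876747915675; 6876747915675 < 7625597484987? YES
  n = 156: C(156, 8) = 7248464019225; 7248464019225 < 7625597484987? YES
  n = 157: C(157, 8) = 7637643295425; 7637643295425 < 7625597484987? NO
  n = 158: C(158, 8) = 8044984271181; 8044984271181 < 7625597484987? NO
  n = 159: C(159, 8) = 8471208603429; 8471208603429 < 7625597484987? NO
The largest n with C(n, 8) < 7625597484987 is n = 156 (where E[X] = 805384891025/847288609443 ≈ 0.950544). Hence R_3(8) > 156, i.e. R_3(8) ≥ 157.

Largest n = 156; hence R_3(8) > 156.


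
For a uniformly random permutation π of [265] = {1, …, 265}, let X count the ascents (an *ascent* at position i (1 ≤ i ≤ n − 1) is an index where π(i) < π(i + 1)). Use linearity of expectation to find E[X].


Write X = Σ X_I over i = 1, …, 264, with X_I the indicator of one ascent.
There are 264 indicators.
For each fixed i, the pair (π(i), π(i+1)) is a uniformly random ordered pair of distinct values from {1, …, 265}; by symmetry P[π(i) < π(i+1)] = 1/2.
By linearity: E[X] = 264 · (1/2) = (265 − 1) · (1/2) = 132 ≈ 132.000.

E[X] = 132 = 132.000.


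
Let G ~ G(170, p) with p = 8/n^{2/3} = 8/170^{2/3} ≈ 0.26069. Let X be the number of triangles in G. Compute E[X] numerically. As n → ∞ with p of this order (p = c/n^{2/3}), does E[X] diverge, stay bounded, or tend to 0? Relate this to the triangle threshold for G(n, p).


Number of potential triangles: C(170, 3) = 804440.
Each occurs with probability p³ ≈ (0.26069)³ ≈ 1.7716263e-02.
By linearity: E[X] = C(170, 3)·p³ ≈ 804440 · 1.7716263e-02 ≈ 14251.67059.
Since α = 2/3 < 1, p = c/n^{2/3} ≫ 1/n is above the triangle threshold p ~ 1/n. Asymptotically E[X] ~ (c³/6)·n^{3(1−α)} = (8³/6)·n^{1} → ∞; triangles are abundant w.h.p.

E[X] ≈ 14251.67059; in regime p = Θ(1/n^{2/3}) E[X] diverges (above the triangle threshold p ~ 1/n).


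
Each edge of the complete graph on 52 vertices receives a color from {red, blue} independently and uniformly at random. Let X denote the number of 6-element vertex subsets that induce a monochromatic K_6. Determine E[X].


Let X = Σ_S X_S over the C(52, 6) = 20358520 subsets S of size 6, where X_S = 1 if the K_6 on S is monochromatic.
For a fixed S, the K_6 on S has C(6, 2) = 15 edges. P[all 15 edges red] = (1/2)^15, and likewise for blue, so P[monochromatic] = 2·(1/2)^15 = 2^{1 − 15} = 1/16384.
Summing: E[X] = C(52, 6) · 2^{1 − 15} = 20358520 · 1/16384 = 2544815/2048.
Numerically: E[X] ≈ 1242.5854.

E[X] = C(52,6)·2^(1−C(6,2)) = 2544815/2048 ≈ 1242.5854.


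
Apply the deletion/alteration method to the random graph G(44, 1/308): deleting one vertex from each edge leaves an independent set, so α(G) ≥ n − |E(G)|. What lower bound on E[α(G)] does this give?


E[|E(G)|] = C(44, 2)·p = 946 · (1/308) = 43/14.
E[α(G)] ≥ n − E[|E(G)|] = 44 − 43/14 = 573/14.
Numerically: ≈ 40.92857.
(This is only a lower bound; the true E[α(G)] may be larger.)

E[α(G)] ≥ 573/14 ≈ 40.92857.


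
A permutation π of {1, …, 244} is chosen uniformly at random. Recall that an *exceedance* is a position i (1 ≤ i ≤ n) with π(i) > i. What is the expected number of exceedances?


Write X = Σ_{i=1}^{244} X_i, where X_i = 1_{π(i) > i}.
For each fixed i, π(i) is uniform over {1, …, 244} (marginal of a uniform permutation), so P[π(i) > i] = (n − i)/n. Summing: Σ_{i=1}^{244} (n − i)/n = (0 + 1 + … + 243)/244 = 244(244 − 1)/(2·244) = (244 − 1)/2.
Hence E[X] = Σ_{i=1}^{244} (244 − i)/244 = 243/2 ≈ 121.50000.

E[X] = 243/2 = 121.50000.
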